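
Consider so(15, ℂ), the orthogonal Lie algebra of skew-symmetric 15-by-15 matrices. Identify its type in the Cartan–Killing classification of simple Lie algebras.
type B_7

This is so(15) with 15 odd, which has dimension 15(15-1)/2 = 105 and rank (15-1)/2 = 7. In the classification of classical Lie algebras, the orthogonal algebra so(2n+1) in an odd number of variables has type B_n; here n = 7, so the Dynkin diagram is a chain of 7 nodes with a double edge at one end; the terminal node there is the unique short simple root (B_7). Hence the type is B_7.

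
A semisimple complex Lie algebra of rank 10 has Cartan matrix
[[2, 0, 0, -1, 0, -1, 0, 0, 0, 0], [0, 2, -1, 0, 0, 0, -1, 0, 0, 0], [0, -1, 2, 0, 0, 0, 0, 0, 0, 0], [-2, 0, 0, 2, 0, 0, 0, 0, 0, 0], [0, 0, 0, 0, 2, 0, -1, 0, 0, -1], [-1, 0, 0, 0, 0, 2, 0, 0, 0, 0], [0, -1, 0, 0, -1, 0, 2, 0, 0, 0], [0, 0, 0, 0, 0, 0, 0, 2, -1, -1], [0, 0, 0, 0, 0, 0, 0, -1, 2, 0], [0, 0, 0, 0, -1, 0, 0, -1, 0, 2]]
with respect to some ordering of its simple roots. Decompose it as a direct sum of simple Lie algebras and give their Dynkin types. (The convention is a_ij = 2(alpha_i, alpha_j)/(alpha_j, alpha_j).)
The diagram associated to this matrix has two connected components: the simple roots {alpha_2, alpha_3, alpha_5, alpha_7, alpha_8, alpha_9, alpha_10} form a chain of 7 nodes with single edges (A_7), and {alpha_1, alpha_4, alpha_6} form a chain of 3 nodes with a double edge at one end; the terminal node there is the unique long simple root (C_3). A semisimple Lie algebra decomposes uniquely as the direct sum of simple ideals, one per connected component of its Dynkin diagram, so g ≅ A_7 ⊕ C_3 (dimension 63 + 21 = 84).

A7 + C3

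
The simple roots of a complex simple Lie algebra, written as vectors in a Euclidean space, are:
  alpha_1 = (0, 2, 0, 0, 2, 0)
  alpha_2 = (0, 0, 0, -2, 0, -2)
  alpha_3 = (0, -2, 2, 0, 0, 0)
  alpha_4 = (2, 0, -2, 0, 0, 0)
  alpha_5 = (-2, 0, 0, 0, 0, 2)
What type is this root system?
Compute the Cartan integers a_ij = 2(alpha_i, alpha_j)/(alpha_j, alpha_j); the resulting 5x5 Cartan matrix is
[[2, 0, -1, 0, 0], [0, 2, 0, 0, -1], [-1, 0, 2, -1, 0], [0, 0, -1, 2, -1], [0, -1, 0, -1, 2]].
All simple roots have the same length, so the diagram is simply laced. The associated Dynkin diagram is a chain of 5 nodes with single edges (A_5), so the type is A_5 (the algebra sl(6)).

A_5 (sl(6))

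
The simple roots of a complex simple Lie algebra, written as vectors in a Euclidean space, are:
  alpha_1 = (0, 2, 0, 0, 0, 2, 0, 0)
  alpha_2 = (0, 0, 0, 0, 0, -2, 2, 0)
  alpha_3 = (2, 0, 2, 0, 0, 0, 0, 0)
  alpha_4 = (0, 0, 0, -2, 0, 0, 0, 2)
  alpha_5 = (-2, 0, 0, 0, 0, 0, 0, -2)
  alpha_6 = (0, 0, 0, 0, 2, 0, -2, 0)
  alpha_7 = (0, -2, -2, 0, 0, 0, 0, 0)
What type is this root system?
Compute the Cartan integers a_ij = 2(alpha_i, alpha_j)/(alpha_j, alpha_j); the resulting 7x7 Cartan matrix is
[[2, -1, 0, 0, 0, 0, -1], [-1, 2, 0, 0, 0, -1, 0], [0, 0, 2, 0, -1, 0, -1], [0, 0, 0, 2, -1, 0, 0], [0, 0, -1, -1, 2, 0, 0], [0, -1, 0, 0, 0, 2, 0], [-1, 0, -1, 0, 0, 0, 2]].
All simple roots have the same length, so the diagram is simply laced. The associated Dynkin diagram is a chain of 7 nodes with single edges (A_7), so the type is A_7 (the algebra sl(8)).

A_7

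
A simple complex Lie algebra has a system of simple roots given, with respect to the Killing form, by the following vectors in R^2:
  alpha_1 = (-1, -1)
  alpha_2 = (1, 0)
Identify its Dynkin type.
type B_2

Compute the Cartan integers a_ij = 2(alpha_i, alpha_j)/(alpha_j, alpha_j); the resulting 2x2 Cartan matrix is
[[2, -2], [-1, 2]].
The roots have two lengths (squared-length ratio 2:1); the short ones are alpha_{2}. The associated Dynkin diagram is a chain of 2 nodes with a double edge at one end; the terminal node there is the unique short simple root (B_2), so the type is B_2 (the algebra so(5)).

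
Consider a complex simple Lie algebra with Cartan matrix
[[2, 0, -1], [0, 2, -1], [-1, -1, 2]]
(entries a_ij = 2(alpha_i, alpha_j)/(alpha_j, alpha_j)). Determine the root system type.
A_3

The matrix has rank 3 with 2's on the diagonal. Reading the off-diagonal entries as Dynkin edges (a single edge where a_ij = a_ji = -1; a double or triple edge where a_ij * a_ji = 2 or 3), the diagram is a chain of 3 nodes with single edges (A_3). One simple-root ordering that puts it in standard form is (alpha_1, alpha_3, alpha_2). So the algebra is type A_3, i.e. sl(4).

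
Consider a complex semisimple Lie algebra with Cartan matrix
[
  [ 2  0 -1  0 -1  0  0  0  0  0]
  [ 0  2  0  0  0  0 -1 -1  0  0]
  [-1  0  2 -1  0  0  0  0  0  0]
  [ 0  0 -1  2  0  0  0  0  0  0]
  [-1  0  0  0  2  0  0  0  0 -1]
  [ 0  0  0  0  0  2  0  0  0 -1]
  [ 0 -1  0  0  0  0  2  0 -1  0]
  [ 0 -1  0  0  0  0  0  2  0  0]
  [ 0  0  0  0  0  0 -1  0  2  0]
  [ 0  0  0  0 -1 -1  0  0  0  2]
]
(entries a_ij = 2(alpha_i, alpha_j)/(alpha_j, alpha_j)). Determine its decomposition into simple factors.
The diagram associated to this matrix has two connected components: the simple roots {alpha_2, alpha_7, alpha_8, alpha_9} form a chain of 4 nodes with single edges (A_4), and {alpha_1, alpha_3, alpha_4, alpha_5, alpha_6, alpha_10} form a chain of 6 nodes with single edges (A_6). A semisimple Lie algebra decomposes uniquely as the direct sum of simple ideals, one per connected component of its Dynkin diagram, so g ≅ A_4 ⊕ A_6 (dimension 24 + 48 = 72).

type A_4 + type A_6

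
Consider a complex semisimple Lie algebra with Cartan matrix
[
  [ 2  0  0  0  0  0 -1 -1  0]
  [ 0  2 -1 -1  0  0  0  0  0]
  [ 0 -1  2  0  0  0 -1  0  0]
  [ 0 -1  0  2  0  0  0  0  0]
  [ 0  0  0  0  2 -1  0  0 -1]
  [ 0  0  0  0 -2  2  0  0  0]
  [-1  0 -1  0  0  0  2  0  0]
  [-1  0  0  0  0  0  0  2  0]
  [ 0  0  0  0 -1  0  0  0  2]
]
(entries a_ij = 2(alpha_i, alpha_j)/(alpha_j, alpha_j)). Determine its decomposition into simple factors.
The diagram associated to this matrix has two connected components: the simple roots {alpha_1, alpha_2, alpha_3, alpha_4, alpha_7, alpha_8} form a chain of 6 nodes with single edges (A_6), and {alpha_5, alpha_6, alpha_9} form a chain of 3 nodes with a double edge at one end; the terminal node there is the unique long simple root (C_3). A semisimple Lie algebra decomposes uniquely as the direct sum of simple ideals, one per connected component of its Dynkin diagram, so g ≅ A_6 ⊕ C_3 (dimension 48 + 21 = 69).

type A_6 + type C_3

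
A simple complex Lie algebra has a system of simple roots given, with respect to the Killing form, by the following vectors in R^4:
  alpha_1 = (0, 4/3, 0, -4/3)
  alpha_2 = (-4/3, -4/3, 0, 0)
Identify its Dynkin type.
A_2

Compute the Cartan integers a_ij = 2(alpha_i, alpha_j)/(alpha_j, alpha_j); the resulting 2x2 Cartan matrix is
[[2, -1], [-1, 2]].
All simple roots have the same length, so the diagram is simply laced. The associated Dynkin diagram is a chain of 2 nodes with single edges (A_2), so the type is A_2 (the algebra sl(3)).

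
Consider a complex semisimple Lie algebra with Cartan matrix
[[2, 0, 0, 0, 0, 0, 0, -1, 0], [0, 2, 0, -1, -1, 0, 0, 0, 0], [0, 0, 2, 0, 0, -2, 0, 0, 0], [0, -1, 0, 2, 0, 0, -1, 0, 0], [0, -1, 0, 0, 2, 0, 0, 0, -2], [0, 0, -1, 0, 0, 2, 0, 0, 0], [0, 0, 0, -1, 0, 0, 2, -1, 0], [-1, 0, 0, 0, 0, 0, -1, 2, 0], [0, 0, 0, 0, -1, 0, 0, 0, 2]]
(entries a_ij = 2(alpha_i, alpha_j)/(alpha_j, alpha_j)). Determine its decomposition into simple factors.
The diagram associated to this matrix has two connected components: the simple roots {alpha_3, alpha_6} form a chain of 2 nodes with a double edge at one end; the terminal node there is the unique short simple root (B_2), and {alpha_1, alpha_2, alpha_4, alpha_5, alpha_7, alpha_8, alpha_9} form a chain of 7 nodes with a double edge at one end; the terminal node there is the unique short simple root (B_7). A semisimple Lie algebra decomposes uniquely as the direct sum of simple ideals, one per connected component of its Dynkin diagram, so g ≅ B_2 ⊕ B_7 (dimension 10 + 105 = 115).

B_2 + B_7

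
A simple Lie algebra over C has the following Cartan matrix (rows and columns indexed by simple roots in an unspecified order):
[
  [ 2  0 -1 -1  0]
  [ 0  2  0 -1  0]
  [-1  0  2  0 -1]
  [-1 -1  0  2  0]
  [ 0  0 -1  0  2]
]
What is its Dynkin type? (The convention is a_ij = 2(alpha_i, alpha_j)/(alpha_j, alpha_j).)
The matrix has rank 5 with 2's on the diagonal. Reading the off-diagonal entries as Dynkin edges (a single edge where a_ij = a_ji = -1; a double or triple edge where a_ij * a_ji = 2 or 3), the diagram is a chain of 5 nodes with single edges (A_5). One simple-root ordering that puts it in standard form is (alpha_5, alpha_3, alpha_1, alpha_4, alpha_2). So the algebra is type A_5, i.e. sl(6).

type A_5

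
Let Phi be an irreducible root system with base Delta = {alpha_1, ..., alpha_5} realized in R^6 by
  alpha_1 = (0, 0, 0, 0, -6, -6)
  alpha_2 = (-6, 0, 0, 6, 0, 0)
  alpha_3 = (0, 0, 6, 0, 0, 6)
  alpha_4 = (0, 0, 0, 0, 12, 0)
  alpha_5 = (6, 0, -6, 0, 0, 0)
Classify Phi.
C_5

Compute the Cartan integers a_ij = 2(alpha_i, alpha_j)/(alpha_j, alpha_j); the resulting 5x5 Cartan matrix is
[[2, 0, -1, -1, 0], [0, 2, 0, 0, -1], [-1, 0, 2, 0, -1], [-2, 0, 0, 2, 0], [0, -1, -1, 0, 2]].
The roots have two lengths (squared-length ratio 2:1); the short ones are alpha_{1,2,3,5}. The associated Dynkin diagram is a chain of 5 nodes with a double edge at one end; the terminal node there is the unique long simple root (C_5), so the type is C_5 (the algebra sp(10)).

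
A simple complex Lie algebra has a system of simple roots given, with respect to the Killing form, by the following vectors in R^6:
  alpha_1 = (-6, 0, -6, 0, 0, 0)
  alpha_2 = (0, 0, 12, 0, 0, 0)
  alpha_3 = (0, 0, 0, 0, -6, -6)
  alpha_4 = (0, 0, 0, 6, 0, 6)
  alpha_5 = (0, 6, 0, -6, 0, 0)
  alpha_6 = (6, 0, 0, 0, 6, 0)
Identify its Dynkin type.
Compute the Cartan integers a_ij = 2(alpha_i, alpha_j)/(alpha_j, alpha_j); the resulting 6x6 Cartan matrix is
[[2, -1, 0, 0, 0, -1], [-2, 2, 0, 0, 0, 0], [0, 0, 2, -1, 0, -1], [0, 0, -1, 2, -1, 0], [0, 0, 0, -1, 2, 0], [-1, 0, -1, 0, 0, 2]].
The roots have two lengths (squared-length ratio 2:1); the short ones are alpha_{1,3,4,5,6}. The associated Dynkin diagram is a chain of 6 nodes with a double edge at one end; the terminal node there is the unique long simple root (C_6), so the type is C_6 (the algebra sp(12)).

C_6 (sp(12))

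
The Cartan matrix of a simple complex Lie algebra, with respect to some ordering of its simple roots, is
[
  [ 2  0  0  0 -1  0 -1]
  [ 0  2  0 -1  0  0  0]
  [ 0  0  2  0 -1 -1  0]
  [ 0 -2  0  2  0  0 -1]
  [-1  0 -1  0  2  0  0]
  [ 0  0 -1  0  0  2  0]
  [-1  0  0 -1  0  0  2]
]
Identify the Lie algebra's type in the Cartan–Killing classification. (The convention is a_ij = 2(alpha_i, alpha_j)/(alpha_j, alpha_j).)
B_7 (so(15))

The matrix has rank 7 with 2's on the diagonal. Reading the off-diagonal entries as Dynkin edges (a single edge where a_ij = a_ji = -1; a double or triple edge where a_ij * a_ji = 2 or 3), the diagram is a chain of 7 nodes with a double edge at one end; the terminal node there is the unique short simple root (B_7). One simple-root ordering that puts it in standard form is (alpha_6, alpha_3, alpha_5, alpha_1, alpha_7, alpha_4, alpha_2). So the algebra is type B_7, i.e. so(15).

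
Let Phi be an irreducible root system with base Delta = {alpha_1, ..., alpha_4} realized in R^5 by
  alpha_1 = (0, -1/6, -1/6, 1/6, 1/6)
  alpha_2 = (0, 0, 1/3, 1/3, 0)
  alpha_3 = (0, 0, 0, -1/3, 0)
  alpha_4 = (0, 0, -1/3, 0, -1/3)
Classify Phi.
Compute the Cartan integers a_ij = 2(alpha_i, alpha_j)/(alpha_j, alpha_j); the resulting 4x4 Cartan matrix is
[[2, 0, -1, 0], [0, 2, -2, -1], [-1, -1, 2, 0], [0, -1, 0, 2]].
The roots have two lengths (squared-length ratio 2:1); the short ones are alpha_{1,3}. The associated Dynkin diagram is a chain of 4 nodes with a double edge between the middle two (F_4), so the type is F_4.

F4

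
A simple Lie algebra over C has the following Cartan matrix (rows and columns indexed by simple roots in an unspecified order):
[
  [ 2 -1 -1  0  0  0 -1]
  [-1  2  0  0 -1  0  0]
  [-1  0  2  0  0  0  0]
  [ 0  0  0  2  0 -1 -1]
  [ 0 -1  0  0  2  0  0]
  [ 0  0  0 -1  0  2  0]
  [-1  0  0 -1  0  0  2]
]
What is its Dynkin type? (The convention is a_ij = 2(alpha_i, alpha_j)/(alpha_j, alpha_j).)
type E_7

The matrix has rank 7 with 2's on the diagonal. Reading the off-diagonal entries as Dynkin edges (a single edge where a_ij = a_ji = -1; a double or triple edge where a_ij * a_ji = 2 or 3), the diagram is a chain of 6 nodes with one extra node attached to the third node from one end (E_7). One simple-root ordering that puts it in standard form is (alpha_5, alpha_3, alpha_2, alpha_1, alpha_7, alpha_4, alpha_6). So the algebra is type E_7.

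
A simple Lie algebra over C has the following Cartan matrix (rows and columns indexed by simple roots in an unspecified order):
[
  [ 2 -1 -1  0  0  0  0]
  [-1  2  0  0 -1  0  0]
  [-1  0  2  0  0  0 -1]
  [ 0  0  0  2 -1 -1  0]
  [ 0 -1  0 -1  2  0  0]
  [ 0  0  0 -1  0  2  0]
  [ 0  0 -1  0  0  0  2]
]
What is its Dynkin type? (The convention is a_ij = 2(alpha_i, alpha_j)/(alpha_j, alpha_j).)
A7

The matrix has rank 7 with 2's on the diagonal. Reading the off-diagonal entries as Dynkin edges (a single edge where a_ij = a_ji = -1; a double or triple edge where a_ij * a_ji = 2 or 3), the diagram is a chain of 7 nodes with single edges (A_7). One simple-root ordering that puts it in standard form is (alpha_6, alpha_4, alpha_5, alpha_2, alpha_1, alpha_3, alpha_7). So the algebra is type A_7, i.e. sl(8).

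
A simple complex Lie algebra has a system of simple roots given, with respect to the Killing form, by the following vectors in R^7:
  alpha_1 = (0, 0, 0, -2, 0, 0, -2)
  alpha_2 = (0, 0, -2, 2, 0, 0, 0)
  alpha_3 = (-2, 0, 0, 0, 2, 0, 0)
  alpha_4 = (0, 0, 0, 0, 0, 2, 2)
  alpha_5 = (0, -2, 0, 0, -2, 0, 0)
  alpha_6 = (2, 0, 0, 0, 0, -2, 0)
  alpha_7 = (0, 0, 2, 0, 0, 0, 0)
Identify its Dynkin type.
B_7

Compute the Cartan integers a_ij = 2(alpha_i, alpha_j)/(alpha_j, alpha_j); the resulting 7x7 Cartan matrix is
[[2, -1, 0, -1, 0, 0, 0], [-1, 2, 0, 0, 0, 0, -2], [0, 0, 2, 0, -1, -1, 0], [-1, 0, 0, 2, 0, -1, 0], [0, 0, -1, 0, 2, 0, 0], [0, 0, -1, -1, 0, 2, 0], [0, -1, 0, 0, 0, 0, 2]].
The roots have two lengths (squared-length ratio 2:1); the short ones are alpha_{7}. The associated Dynkin diagram is a chain of 7 nodes with a double edge at one end; the terminal node there is the unique short simple root (B_7), so the type is B_7 (the algebra so(15)).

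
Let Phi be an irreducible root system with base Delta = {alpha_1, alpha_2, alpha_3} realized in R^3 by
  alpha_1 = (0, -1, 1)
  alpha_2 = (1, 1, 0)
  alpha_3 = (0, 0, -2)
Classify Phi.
C_3 (sp(6))

Compute the Cartan integers a_ij = 2(alpha_i, alpha_j)/(alpha_j, alpha_j); the resulting 3x3 Cartan matrix is
[[2, -1, -1], [-1, 2, 0], [-2, 0, 2]].
The roots have two lengths (squared-length ratio 2:1); the short ones are alpha_{1,2}. The associated Dynkin diagram is a chain of 3 nodes with a double edge at one end; the terminal node there is the unique long simple root (C_3), so the type is C_3 (the algebra sp(6)).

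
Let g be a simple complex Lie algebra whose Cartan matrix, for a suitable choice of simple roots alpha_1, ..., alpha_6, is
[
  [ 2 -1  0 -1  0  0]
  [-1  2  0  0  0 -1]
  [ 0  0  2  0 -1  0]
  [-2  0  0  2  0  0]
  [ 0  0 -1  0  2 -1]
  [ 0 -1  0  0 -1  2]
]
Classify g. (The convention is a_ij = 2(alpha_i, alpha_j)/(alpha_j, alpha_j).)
The matrix has rank 6 with 2's on the diagonal. Reading the off-diagonal entries as Dynkin edges (a single edge where a_ij = a_ji = -1; a double or triple edge where a_ij * a_ji = 2 or 3), the diagram is a chain of 6 nodes with a double edge at one end; the terminal node there is the unique long simple root (C_6). One simple-root ordering that puts it in standard form is (alpha_3, alpha_5, alpha_6, alpha_2, alpha_1, alpha_4). So the algebra is type C_6, i.e. sp(12).

C6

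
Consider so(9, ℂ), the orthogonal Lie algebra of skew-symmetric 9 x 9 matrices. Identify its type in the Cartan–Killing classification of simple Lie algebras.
This is so(9) with 9 odd, which has dimension 9(9-1)/2 = 36 and rank (9-1)/2 = 4. In the classification of classical Lie algebras, the orthogonal algebra so(2n+1) in an odd number of variables has type B_n; here n = 4, so the Dynkin diagram is a chain of 4 nodes with a double edge at one end; the terminal node there is the unique short simple root (B_4). Hence the type is B_4.

B_4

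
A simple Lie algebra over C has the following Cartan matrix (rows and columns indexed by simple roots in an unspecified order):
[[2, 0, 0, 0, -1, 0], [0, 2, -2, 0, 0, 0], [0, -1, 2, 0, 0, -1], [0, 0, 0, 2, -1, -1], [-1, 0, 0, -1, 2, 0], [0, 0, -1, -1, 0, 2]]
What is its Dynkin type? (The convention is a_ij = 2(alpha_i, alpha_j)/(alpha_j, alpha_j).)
type C_6

The matrix has rank 6 with 2's on the diagonal. Reading the off-diagonal entries as Dynkin edges (a single edge where a_ij = a_ji = -1; a double or triple edge where a_ij * a_ji = 2 or 3), the diagram is a chain of 6 nodes with a double edge at one end; the terminal node there is the unique long simple root (C_6). One simple-root ordering that puts it in standard form is (alpha_1, alpha_5, alpha_4, alpha_6, alpha_3, alpha_2). So the algebra is type C_6, i.e. sp(12).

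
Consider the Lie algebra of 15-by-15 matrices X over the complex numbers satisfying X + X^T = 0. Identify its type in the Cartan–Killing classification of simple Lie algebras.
B_7 (so(15))

This is so(15) with 15 odd, which has dimension 15(15-1)/2 = 105 and rank (15-1)/2 = 7. In the classification of classical Lie algebras, the orthogonal algebra so(2n+1) in an odd number of variables has type B_n; here n = 7, so the Dynkin diagram is a chain of 7 nodes with a double edge at one end; the terminal node there is the unique short simple root (B_7). Hence the type is B_7.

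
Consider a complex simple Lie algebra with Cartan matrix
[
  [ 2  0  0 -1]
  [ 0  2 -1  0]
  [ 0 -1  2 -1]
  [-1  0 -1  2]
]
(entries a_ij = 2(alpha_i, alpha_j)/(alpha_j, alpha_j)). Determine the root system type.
type A_4

The matrix has rank 4 with 2's on the diagonal. Reading the off-diagonal entries as Dynkin edges (a single edge where a_ij = a_ji = -1; a double or triple edge where a_ij * a_ji = 2 or 3), the diagram is a chain of 4 nodes with single edges (A_4). One simple-root ordering that puts it in standard form is (alpha_2, alpha_3, alpha_4, alpha_1). So the algebra is type A_4, i.e. sl(5).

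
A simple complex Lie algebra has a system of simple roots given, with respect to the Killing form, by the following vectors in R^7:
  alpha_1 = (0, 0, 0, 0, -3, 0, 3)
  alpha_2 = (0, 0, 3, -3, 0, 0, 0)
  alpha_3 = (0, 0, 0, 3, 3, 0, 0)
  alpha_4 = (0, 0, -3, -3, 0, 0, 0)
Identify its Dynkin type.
D_4

Compute the Cartan integers a_ij = 2(alpha_i, alpha_j)/(alpha_j, alpha_j); the resulting 4x4 Cartan matrix is
[[2, 0, -1, 0], [0, 2, -1, 0], [-1, -1, 2, -1], [0, 0, -1, 2]].
All simple roots have the same length, so the diagram is simply laced. The associated Dynkin diagram is a chain of 2 nodes with a fork of two nodes at one end (D_4), so the type is D_4 (the algebra so(8)).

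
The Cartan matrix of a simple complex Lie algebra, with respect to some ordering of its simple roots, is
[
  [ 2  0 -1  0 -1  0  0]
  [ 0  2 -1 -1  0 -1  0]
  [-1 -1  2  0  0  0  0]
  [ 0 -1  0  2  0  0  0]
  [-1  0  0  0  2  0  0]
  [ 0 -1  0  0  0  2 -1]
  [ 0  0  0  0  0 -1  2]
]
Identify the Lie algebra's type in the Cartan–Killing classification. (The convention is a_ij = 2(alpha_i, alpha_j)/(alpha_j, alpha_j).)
The matrix has rank 7 with 2's on the diagonal. Reading the off-diagonal entries as Dynkin edges (a single edge where a_ij = a_ji = -1; a double or triple edge where a_ij * a_ji = 2 or 3), the diagram is a chain of 6 nodes with one extra node attached to the third node from one end (E_7). One simple-root ordering that puts it in standard form is (alpha_7, alpha_4, alpha_6, alpha_2, alpha_3, alpha_1, alpha_5). So the algebra is type E_7.

E_7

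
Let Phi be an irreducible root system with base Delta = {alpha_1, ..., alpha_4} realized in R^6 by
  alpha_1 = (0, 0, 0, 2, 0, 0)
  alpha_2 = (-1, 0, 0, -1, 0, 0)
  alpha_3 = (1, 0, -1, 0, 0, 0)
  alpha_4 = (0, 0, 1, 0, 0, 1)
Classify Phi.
C_4 (sp(8))

Compute the Cartan integers a_ij = 2(alpha_i, alpha_j)/(alpha_j, alpha_j); the resulting 4x4 Cartan matrix is
[[2, -2, 0, 0], [-1, 2, -1, 0], [0, -1, 2, -1], [0, 0, -1, 2]].
The roots have two lengths (squared-length ratio 2:1); the short ones are alpha_{2,3,4}. The associated Dynkin diagram is a chain of 4 nodes with a double edge at one end; the terminal node there is the unique long simple root (C_4), so the type is C_4 (the algebra sp(8)).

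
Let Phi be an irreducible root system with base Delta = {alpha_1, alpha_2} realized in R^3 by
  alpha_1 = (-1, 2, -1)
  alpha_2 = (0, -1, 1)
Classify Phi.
G2

Compute the Cartan integers a_ij = 2(alpha_i, alpha_j)/(alpha_j, alpha_j); the resulting 2x2 Cartan matrix is
[[2, -3], [-1, 2]].
The roots have two lengths (squared-length ratio 3:1); the short ones are alpha_{2}. The associated Dynkin diagram is two nodes joined by a triple edge (G_2), so the type is G_2.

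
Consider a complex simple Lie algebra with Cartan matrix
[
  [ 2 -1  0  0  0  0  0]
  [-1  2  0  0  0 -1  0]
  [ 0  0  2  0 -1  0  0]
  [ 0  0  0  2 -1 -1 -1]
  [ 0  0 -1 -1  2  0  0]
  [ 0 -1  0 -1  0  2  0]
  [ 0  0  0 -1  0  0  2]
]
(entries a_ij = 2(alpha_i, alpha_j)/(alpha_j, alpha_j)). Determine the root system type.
The matrix has rank 7 with 2's on the diagonal. Reading the off-diagonal entries as Dynkin edges (a single edge where a_ij = a_ji = -1; a double or triple edge where a_ij * a_ji = 2 or 3), the diagram is a chain of 6 nodes with one extra node attached to the third node from one end (E_7). One simple-root ordering that puts it in standard form is (alpha_3, alpha_7, alpha_5, alpha_4, alpha_6, alpha_2, alpha_1). So the algebra is type E_7.

E7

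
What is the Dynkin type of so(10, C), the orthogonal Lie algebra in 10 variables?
type D_5

This is so(10) with 10 even, which has dimension 10(10-1)/2 = 45 and rank 10/2 = 5. In the classification of classical Lie algebras, the orthogonal algebra so(2n) in an even number of variables has type D_n; here n = 5, so the Dynkin diagram is a chain of 3 nodes with a fork of two nodes at one end (D_5). Hence the type is D_5.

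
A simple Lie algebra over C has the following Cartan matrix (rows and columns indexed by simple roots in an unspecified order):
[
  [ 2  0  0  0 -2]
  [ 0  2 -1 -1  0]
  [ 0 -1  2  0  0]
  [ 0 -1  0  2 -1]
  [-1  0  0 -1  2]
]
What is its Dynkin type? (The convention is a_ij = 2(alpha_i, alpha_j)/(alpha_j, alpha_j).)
type C_5

The matrix has rank 5 with 2's on the diagonal. Reading the off-diagonal entries as Dynkin edges (a single edge where a_ij = a_ji = -1; a double or triple edge where a_ij * a_ji = 2 or 3), the diagram is a chain of 5 nodes with a double edge at one end; the terminal node there is the unique long simple root (C_5). One simple-root ordering that puts it in standard form is (alpha_3, alpha_2, alpha_4, alpha_5, alpha_1). So the algebra is type C_5, i.e. sp(10).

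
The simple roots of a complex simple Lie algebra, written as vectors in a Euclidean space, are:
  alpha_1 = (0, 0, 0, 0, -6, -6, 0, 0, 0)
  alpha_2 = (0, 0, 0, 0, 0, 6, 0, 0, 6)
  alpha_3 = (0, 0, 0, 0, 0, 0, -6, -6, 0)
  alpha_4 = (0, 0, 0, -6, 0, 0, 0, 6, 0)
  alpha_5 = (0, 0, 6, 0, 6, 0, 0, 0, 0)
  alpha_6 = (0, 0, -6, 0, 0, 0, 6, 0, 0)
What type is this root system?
A_6 (sl(7))

Compute the Cartan integers a_ij = 2(alpha_i, alpha_j)/(alpha_j, alpha_j); the resulting 6x6 Cartan matrix is
[[2, -1, 0, 0, -1, 0], [-1, 2, 0, 0, 0, 0], [0, 0, 2, -1, 0, -1], [0, 0, -1, 2, 0, 0], [-1, 0, 0, 0, 2, -1], [0, 0, -1, 0, -1, 2]].
All simple roots have the same length, so the diagram is simply laced. The associated Dynkin diagram is a chain of 6 nodes with single edges (A_6), so the type is A_6 (the algebra sl(7)).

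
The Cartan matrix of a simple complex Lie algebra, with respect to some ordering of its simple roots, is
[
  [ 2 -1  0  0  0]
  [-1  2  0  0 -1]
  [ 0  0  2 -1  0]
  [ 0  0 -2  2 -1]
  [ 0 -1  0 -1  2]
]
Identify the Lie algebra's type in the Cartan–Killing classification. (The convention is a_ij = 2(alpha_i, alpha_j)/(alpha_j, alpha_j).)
The matrix has rank 5 with 2's on the diagonal. Reading the off-diagonal entries as Dynkin edges (a single edge where a_ij = a_ji = -1; a double or triple edge where a_ij * a_ji = 2 or 3), the diagram is a chain of 5 nodes with a double edge at one end; the terminal node there is the unique short simple root (B_5). One simple-root ordering that puts it in standard form is (alpha_1, alpha_2, alpha_5, alpha_4, alpha_3). So the algebra is type B_5, i.e. so(11).

type B_5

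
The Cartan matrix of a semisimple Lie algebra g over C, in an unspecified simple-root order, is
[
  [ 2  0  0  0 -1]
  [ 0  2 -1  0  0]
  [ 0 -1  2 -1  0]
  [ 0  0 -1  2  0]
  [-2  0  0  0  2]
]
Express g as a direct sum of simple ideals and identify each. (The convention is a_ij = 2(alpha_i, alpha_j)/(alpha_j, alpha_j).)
The diagram associated to this matrix has two connected components: the simple roots {alpha_2, alpha_3, alpha_4} form a chain of 3 nodes with single edges (A_3), and {alpha_1, alpha_5} form a chain of 2 nodes with a double edge at one end; the terminal node there is the unique short simple root (B_2). A semisimple Lie algebra decomposes uniquely as the direct sum of simple ideals, one per connected component of its Dynkin diagram, so g ≅ A_3 ⊕ B_2 (dimension 15 + 10 = 25).

A_3 + B_2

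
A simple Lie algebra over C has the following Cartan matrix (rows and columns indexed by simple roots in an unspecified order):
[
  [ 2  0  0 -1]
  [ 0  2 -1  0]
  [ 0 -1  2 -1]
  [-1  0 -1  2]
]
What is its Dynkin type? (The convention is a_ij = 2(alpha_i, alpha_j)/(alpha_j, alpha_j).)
The matrix has rank 4 with 2's on the diagonal. Reading the off-diagonal entries as Dynkin edges (a single edge where a_ij = a_ji = -1; a double or triple edge where a_ij * a_ji = 2 or 3), the diagram is a chain of 4 nodes with single edges (A_4). One simple-root ordering that puts it in standard form is (alpha_2, alpha_3, alpha_4, alpha_1). So the algebra is type A_4, i.e. sl(5).

type A_4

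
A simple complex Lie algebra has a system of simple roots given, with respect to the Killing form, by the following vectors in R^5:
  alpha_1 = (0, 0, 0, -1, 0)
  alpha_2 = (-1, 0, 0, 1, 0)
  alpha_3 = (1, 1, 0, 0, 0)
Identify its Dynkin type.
B_3 (so(7))

Compute the Cartan integers a_ij = 2(alpha_i, alpha_j)/(alpha_j, alpha_j); the resulting 3x3 Cartan matrix is
[[2, -1, 0], [-2, 2, -1], [0, -1, 2]].
The roots have two lengths (squared-length ratio 2:1); the short ones are alpha_{1}. The associated Dynkin diagram is a chain of 3 nodes with a double edge at one end; the terminal node there is the unique short simple root (B_3), so the type is B_3 (the algebra so(7)).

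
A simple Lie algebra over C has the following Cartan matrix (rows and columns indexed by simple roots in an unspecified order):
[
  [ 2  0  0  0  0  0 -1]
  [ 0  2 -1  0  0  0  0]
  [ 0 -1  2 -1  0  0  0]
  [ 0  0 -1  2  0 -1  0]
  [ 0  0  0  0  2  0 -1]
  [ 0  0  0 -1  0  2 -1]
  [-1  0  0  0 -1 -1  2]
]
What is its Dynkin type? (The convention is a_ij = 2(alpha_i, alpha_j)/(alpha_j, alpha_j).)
type D_7

The matrix has rank 7 with 2's on the diagonal. Reading the off-diagonal entries as Dynkin edges (a single edge where a_ij = a_ji = -1; a double or triple edge where a_ij * a_ji = 2 or 3), the diagram is a chain of 5 nodes with a fork of two nodes at one end (D_7). One simple-root ordering that puts it in standard form is (alpha_2, alpha_3, alpha_4, alpha_6, alpha_7, alpha_1, alpha_5). So the algebra is type D_7, i.e. so(14).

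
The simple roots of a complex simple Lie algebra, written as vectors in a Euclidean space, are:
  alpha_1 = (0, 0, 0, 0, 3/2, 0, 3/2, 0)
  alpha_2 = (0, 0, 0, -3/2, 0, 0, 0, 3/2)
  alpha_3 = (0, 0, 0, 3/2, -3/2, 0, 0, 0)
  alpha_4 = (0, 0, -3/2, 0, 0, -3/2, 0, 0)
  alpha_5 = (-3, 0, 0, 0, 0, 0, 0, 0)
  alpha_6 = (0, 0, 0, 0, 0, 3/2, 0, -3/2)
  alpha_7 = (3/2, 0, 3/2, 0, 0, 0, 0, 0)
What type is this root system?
Compute the Cartan integers a_ij = 2(alpha_i, alpha_j)/(alpha_j, alpha_j); the resulting 7x7 Cartan matrix is
[[2, 0, -1, 0, 0, 0, 0], [0, 2, -1, 0, 0, -1, 0], [-1, -1, 2, 0, 0, 0, 0], [0, 0, 0, 2, 0, -1, -1], [0, 0, 0, 0, 2, 0, -2], [0, -1, 0, -1, 0, 2, 0], [0, 0, 0, -1, -1, 0, 2]].
The roots have two lengths (squared-length ratio 2:1); the short ones are alpha_{1,2,3,4,6,7}. The associated Dynkin diagram is a chain of 7 nodes with a double edge at one end; the terminal node there is the unique long simple root (C_7), so the type is C_7 (the algebra sp(14)).

type C_7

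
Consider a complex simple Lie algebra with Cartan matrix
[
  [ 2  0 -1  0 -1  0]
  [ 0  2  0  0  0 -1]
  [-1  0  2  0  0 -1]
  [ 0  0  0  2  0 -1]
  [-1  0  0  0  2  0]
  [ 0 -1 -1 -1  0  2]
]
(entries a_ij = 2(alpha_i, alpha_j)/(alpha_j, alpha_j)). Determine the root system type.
D_6

The matrix has rank 6 with 2's on the diagonal. Reading the off-diagonal entries as Dynkin edges (a single edge where a_ij = a_ji = -1; a double or triple edge where a_ij * a_ji = 2 or 3), the diagram is a chain of 4 nodes with a fork of two nodes at one end (D_6). One simple-root ordering that puts it in standard form is (alpha_5, alpha_1, alpha_3, alpha_6, alpha_2, alpha_4). So the algebra is type D_6, i.e. so(12).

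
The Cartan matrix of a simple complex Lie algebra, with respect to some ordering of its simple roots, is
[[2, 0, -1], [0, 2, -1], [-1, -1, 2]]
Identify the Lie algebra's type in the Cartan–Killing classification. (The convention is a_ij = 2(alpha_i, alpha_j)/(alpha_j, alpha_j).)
The matrix has rank 3 with 2's on the diagonal. Reading the off-diagonal entries as Dynkin edges (a single edge where a_ij = a_ji = -1; a double or triple edge where a_ij * a_ji = 2 or 3), the diagram is a chain of 3 nodes with single edges (A_3). One simple-root ordering that puts it in standard form is (alpha_1, alpha_3, alpha_2). So the algebra is type A_3, i.e. sl(4).

A_3 (sl(4))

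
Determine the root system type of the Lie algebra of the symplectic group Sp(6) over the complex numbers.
C3

This is sp(6), which has dimension 6(6+1)/2 = 21 and rank 6/2 = 3. In the classification of classical Lie algebras, the symplectic algebra sp(2n) has type C_n; here n = 3, so the Dynkin diagram is a chain of 3 nodes with a double edge at one end; the terminal node there is the unique long simple root (C_3). Hence the type is C_3.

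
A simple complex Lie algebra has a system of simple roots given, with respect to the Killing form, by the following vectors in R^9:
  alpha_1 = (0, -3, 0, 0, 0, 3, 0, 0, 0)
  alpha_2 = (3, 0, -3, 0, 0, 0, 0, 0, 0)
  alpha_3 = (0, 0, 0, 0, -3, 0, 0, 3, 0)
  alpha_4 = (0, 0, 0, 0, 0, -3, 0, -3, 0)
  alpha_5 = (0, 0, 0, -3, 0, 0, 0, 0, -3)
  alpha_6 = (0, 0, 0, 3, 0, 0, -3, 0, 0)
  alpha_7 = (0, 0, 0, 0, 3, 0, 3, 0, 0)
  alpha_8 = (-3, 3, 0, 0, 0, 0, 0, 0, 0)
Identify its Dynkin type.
A_8 (sl(9))

Compute the Cartan integers a_ij = 2(alpha_i, alpha_j)/(alpha_j, alpha_j); the resulting 8x8 Cartan matrix is
[[2, 0, 0, -1, 0, 0, 0, -1], [0, 2, 0, 0, 0, 0, 0, -1], [0, 0, 2, -1, 0, 0, -1, 0], [-1, 0, -1, 2, 0, 0, 0, 0], [0, 0, 0, 0, 2, -1, 0, 0], [0, 0, 0, 0, -1, 2, -1, 0], [0, 0, -1, 0, 0, -1, 2, 0], [-1, -1, 0, 0, 0, 0, 0, 2]].
All simple roots have the same length, so the diagram is simply laced. The associated Dynkin diagram is a chain of 8 nodes with single edges (A_8), so the type is A_8 (the algebra sl(9)).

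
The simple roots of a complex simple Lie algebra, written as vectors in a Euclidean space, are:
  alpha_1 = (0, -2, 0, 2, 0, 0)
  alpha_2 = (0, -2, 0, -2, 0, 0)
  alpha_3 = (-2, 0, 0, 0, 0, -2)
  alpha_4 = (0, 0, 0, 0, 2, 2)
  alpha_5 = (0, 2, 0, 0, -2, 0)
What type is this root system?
D5

Compute the Cartan integers a_ij = 2(alpha_i, alpha_j)/(alpha_j, alpha_j); the resulting 5x5 Cartan matrix is
[[2, 0, 0, 0, -1], [0, 2, 0, 0, -1], [0, 0, 2, -1, 0], [0, 0, -1, 2, -1], [-1, -1, 0, -1, 2]].
All simple roots have the same length, so the diagram is simply laced. The associated Dynkin diagram is a chain of 3 nodes with a fork of two nodes at one end (D_5), so the type is D_5 (the algebra so(10)).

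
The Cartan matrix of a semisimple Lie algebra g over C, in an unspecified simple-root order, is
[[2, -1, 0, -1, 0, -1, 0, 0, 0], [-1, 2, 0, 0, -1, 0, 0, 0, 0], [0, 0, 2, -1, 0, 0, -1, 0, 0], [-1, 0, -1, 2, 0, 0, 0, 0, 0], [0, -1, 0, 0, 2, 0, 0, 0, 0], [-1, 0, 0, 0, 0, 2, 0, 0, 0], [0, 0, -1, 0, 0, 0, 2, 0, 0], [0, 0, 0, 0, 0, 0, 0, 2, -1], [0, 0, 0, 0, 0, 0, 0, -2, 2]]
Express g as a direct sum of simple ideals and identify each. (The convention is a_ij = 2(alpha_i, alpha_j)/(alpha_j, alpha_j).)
B_2 + E_7

The diagram associated to this matrix has two connected components: the simple roots {alpha_8, alpha_9} form a chain of 2 nodes with a double edge at one end; the terminal node there is the unique short simple root (B_2), and {alpha_1, alpha_2, alpha_3, alpha_4, alpha_5, alpha_6, alpha_7} form a chain of 6 nodes with one extra node attached to the third node from one end (E_7). A semisimple Lie algebra decomposes uniquely as the direct sum of simple ideals, one per connected component of its Dynkin diagram, so g ≅ B_2 ⊕ E_7 (dimension 10 + 133 = 143).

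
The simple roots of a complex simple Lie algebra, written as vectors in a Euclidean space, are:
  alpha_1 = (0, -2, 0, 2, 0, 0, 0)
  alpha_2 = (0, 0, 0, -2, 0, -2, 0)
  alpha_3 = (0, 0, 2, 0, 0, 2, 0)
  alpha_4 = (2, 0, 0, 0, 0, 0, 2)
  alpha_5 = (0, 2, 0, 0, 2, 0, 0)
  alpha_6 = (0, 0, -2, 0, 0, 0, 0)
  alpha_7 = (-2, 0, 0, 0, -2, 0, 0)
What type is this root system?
B_7

Compute the Cartan integers a_ij = 2(alpha_i, alpha_j)/(alpha_j, alpha_j); the resulting 7x7 Cartan matrix is
[[2, -1, 0, 0, -1, 0, 0], [-1, 2, -1, 0, 0, 0, 0], [0, -1, 2, 0, 0, -2, 0], [0, 0, 0, 2, 0, 0, -1], [-1, 0, 0, 0, 2, 0, -1], [0, 0, -1, 0, 0, 2, 0], [0, 0, 0, -1, -1, 0, 2]].
The roots have two lengths (squared-length ratio 2:1); the short ones are alpha_{6}. The associated Dynkin diagram is a chain of 7 nodes with a double edge at one end; the terminal node there is the unique short simple root (B_7), so the type is B_7 (the algebra so(15)).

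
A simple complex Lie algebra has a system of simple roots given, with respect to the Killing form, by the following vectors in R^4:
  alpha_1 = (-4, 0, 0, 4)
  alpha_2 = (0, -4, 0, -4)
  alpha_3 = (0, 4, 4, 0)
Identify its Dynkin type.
Compute the Cartan integers a_ij = 2(alpha_i, alpha_j)/(alpha_j, alpha_j); the resulting 3x3 Cartan matrix is
[[2, -1, 0], [-1, 2, -1], [0, -1, 2]].
All simple roots have the same length, so the diagram is simply laced. The associated Dynkin diagram is a chain of 3 nodes with single edges (A_3), so the type is A_3 (the algebra sl(4)).

A3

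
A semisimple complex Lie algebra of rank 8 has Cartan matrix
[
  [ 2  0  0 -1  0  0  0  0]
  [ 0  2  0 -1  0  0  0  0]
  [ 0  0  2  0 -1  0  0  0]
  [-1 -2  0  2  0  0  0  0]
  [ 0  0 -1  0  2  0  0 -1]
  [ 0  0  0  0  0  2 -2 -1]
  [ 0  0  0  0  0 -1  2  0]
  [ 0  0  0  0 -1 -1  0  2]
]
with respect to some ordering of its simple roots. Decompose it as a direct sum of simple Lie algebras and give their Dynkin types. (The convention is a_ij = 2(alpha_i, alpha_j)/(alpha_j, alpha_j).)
The diagram associated to this matrix has two connected components: the simple roots {alpha_1, alpha_2, alpha_4} form a chain of 3 nodes with a double edge at one end; the terminal node there is the unique short simple root (B_3), and {alpha_3, alpha_5, alpha_6, alpha_7, alpha_8} form a chain of 5 nodes with a double edge at one end; the terminal node there is the unique short simple root (B_5). A semisimple Lie algebra decomposes uniquely as the direct sum of simple ideals, one per connected component of its Dynkin diagram, so g ≅ B_3 ⊕ B_5 (dimension 21 + 55 = 76).

B_3 + B_5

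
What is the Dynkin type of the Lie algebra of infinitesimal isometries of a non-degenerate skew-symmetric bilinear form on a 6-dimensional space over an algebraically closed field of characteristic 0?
type C_3

This is sp(6), which has dimension 6(6+1)/2 = 21 and rank 6/2 = 3. In the classification of classical Lie algebras, the symplectic algebra sp(2n) has type C_n; here n = 3, so the Dynkin diagram is a chain of 3 nodes with a double edge at one end; the terminal node there is the unique long simple root (C_3). Hence the type is C_3.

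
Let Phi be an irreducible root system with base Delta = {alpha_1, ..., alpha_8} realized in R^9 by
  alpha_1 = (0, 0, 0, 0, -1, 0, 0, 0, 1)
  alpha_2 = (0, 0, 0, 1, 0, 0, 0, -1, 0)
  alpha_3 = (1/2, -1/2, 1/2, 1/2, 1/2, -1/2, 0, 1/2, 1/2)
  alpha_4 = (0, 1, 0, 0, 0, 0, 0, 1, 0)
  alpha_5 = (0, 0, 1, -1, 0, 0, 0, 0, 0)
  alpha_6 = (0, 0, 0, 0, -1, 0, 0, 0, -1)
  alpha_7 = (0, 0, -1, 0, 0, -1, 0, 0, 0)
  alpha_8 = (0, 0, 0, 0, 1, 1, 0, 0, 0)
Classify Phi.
Compute the Cartan integers a_ij = 2(alpha_i, alpha_j)/(alpha_j, alpha_j); the resulting 8x8 Cartan matrix is
[[2, 0, 0, 0, 0, 0, 0, -1], [0, 2, 0, -1, -1, 0, 0, 0], [0, 0, 2, 0, 0, -1, 0, 0], [0, -1, 0, 2, 0, 0, 0, 0], [0, -1, 0, 0, 2, 0, -1, 0], [0, 0, -1, 0, 0, 2, 0, -1], [0, 0, 0, 0, -1, 0, 2, -1], [-1, 0, 0, 0, 0, -1, -1, 2]].
All simple roots have the same length, so the diagram is simply laced. The associated Dynkin diagram is a chain of 7 nodes with one extra node attached to the third node from one end (E_8), so the type is E_8.

E_8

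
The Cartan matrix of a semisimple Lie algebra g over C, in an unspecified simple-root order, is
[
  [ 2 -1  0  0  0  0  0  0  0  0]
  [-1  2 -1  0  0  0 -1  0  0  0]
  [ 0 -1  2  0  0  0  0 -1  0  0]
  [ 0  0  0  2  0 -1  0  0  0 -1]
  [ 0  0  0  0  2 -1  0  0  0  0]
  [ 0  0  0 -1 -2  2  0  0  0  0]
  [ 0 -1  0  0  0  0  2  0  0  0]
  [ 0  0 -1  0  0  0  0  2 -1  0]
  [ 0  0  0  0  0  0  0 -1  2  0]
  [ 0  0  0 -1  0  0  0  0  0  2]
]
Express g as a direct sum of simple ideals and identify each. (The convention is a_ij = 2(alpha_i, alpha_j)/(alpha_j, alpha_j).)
The diagram associated to this matrix has two connected components: the simple roots {alpha_4, alpha_5, alpha_6, alpha_10} form a chain of 4 nodes with a double edge at one end; the terminal node there is the unique short simple root (B_4), and {alpha_1, alpha_2, alpha_3, alpha_7, alpha_8, alpha_9} form a chain of 4 nodes with a fork of two nodes at one end (D_6). A semisimple Lie algebra decomposes uniquely as the direct sum of simple ideals, one per connected component of its Dynkin diagram, so g ≅ B_4 ⊕ D_6 (dimension 36 + 66 = 102).

B4 + D6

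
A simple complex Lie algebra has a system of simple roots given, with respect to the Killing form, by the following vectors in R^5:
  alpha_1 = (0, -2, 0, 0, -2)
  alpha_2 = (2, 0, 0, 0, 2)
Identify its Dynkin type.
A_2 (sl(3))

Compute the Cartan integers a_ij = 2(alpha_i, alpha_j)/(alpha_j, alpha_j); the resulting 2x2 Cartan matrix is
[[2, -1], [-1, 2]].
All simple roots have the same length, so the diagram is simply laced. The associated Dynkin diagram is a chain of 2 nodes with single edges (A_2), so the type is A_2 (the algebra sl(3)).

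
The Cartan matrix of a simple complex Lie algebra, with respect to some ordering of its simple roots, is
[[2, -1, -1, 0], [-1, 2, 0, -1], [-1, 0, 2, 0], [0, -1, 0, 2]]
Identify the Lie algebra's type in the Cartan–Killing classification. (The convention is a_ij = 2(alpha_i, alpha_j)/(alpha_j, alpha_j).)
type A_4

The matrix has rank 4 with 2's on the diagonal. Reading the off-diagonal entries as Dynkin edges (a single edge where a_ij = a_ji = -1; a double or triple edge where a_ij * a_ji = 2 or 3), the diagram is a chain of 4 nodes with single edges (A_4). One simple-root ordering that puts it in standard form is (alpha_4, alpha_2, alpha_1, alpha_3). So the algebra is type A_4, i.e. sl(5).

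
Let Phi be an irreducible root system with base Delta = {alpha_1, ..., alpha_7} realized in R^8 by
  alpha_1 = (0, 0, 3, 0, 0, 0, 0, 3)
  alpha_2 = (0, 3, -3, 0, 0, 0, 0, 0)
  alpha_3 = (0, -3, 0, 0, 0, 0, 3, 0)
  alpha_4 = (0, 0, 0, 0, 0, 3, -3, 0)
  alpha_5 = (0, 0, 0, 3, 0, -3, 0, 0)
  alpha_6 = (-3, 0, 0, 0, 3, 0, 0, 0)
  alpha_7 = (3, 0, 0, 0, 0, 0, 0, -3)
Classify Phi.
Compute the Cartan integers a_ij = 2(alpha_i, alpha_j)/(alpha_j, alpha_j); the resulting 7x7 Cartan matrix is
[[2, -1, 0, 0, 0, 0, -1], [-1, 2, -1, 0, 0, 0, 0], [0, -1, 2, -1, 0, 0, 0], [0, 0, -1, 2, -1, 0, 0], [0, 0, 0, -1, 2, 0, 0], [0, 0, 0, 0, 0, 2, -1], [-1, 0, 0, 0, 0, -1, 2]].
All simple roots have the same length, so the diagram is simply laced. The associated Dynkin diagram is a chain of 7 nodes with single edges (A_7), so the type is A_7 (the algebra sl(8)).

type A_7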